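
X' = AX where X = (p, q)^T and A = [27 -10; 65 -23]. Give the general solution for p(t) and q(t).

p(t) = K_1e^(2t)sin(5t) - K_1e^(2t)cos(5t) - K_2e^(2t)sin(5t) - K_2e^(2t)cos(5t), q(t) = 2K_1e^(2t)sin(5t) - 3K_1e^(2t)cos(5t) - 3K_2e^(2t)sin(5t) - 2K_2e^(2t)cos(5t)

Coefficient matrix A = [[27, -10], [65, -23]].
Characteristic polynomial det(A - λI) = λ^2 - 4λ + 29 = 0.
Eigenvalues λ = 2 ± 5i (complex conjugate pair).
For λ=2+5i: an eigenvector is (-1,-3) - i(1,2) = (-1 - i, -3 - 2i).
A real fundamental pair from Re and Im of e^((2+5i)t)v: X_1 = e^(2t)(cos(5t)·(-1,-3) + sin(5t)·(1,2)), X_2 = e^(2t)(sin(5t)·(-1,-3) - cos(5t)·(1,2)).
General solution: K_1X_1 + K_2X_2.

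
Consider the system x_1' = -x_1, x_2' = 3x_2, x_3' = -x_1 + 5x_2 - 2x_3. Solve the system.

Coefficient matrix A = [[-1, 0, 0], [0, 3, 0], [-1, 5, -2]].
det(A - λI) = 0 gives eigenvalues λ = -2, 3, -1.
For λ=-2: eigenvector (0,0,1).
For λ=3: eigenvector (0,1,1).
For λ=-1: eigenvector (1,0,-1).
General solution: K_1e^(-2t)(0,0,1) + K_2e^(3t)(0,1,1) + K_3e^(-t)(1,0,-1).

x_1(t) = K_3e^(-t), x_2(t) = K_2e^(3t), x_3(t) = K_1e^(-2t) + K_2e^(3t) - K_3e^(-t)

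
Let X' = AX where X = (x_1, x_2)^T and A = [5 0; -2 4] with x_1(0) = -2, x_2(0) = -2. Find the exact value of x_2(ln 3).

486

A = [[5,0],[-2,4]]; eigenvalues λ = 4, 5.
Eigenvectors: (0,-1) for λ=4, (-1,2) for λ=5.
From the initial condition, c_1 = 6, c_2 = 2.
x_2(ln 3) = (6)(3^4)(-1) + (2)(3^5)(2) = 486.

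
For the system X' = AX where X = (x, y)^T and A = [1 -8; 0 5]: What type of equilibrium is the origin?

unstable node

A = [[1,-8],[0,5]]; det(A-λI) = λ^2 - 6λ + 5.
λ = 5, 1: both positive.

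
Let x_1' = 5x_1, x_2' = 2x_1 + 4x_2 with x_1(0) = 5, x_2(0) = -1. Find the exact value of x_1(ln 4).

5120

A = [[5,0],[2,4]]; eigenvalues λ = 4, 5.
Eigenvectors: (0,-1) for λ=4, (-1,-2) for λ=5.
From the initial condition, c_1 = 11, c_2 = -5.
x_1(ln 4) = (11)(4^4)(0) + (-5)(4^5)(-1) = 5120.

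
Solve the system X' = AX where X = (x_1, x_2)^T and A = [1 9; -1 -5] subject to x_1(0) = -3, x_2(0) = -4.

Coefficient matrix A = [[1, 9], [-1, -5]].
Characteristic polynomial det(A - λI) = λ^2 + 4λ + 4 = 0.
Single eigenvalue λ = -2 with algebraic multiplicity 2.
Eigenvector v = (3,-1); generalized eigenvector w with (A-λI)w=v is (-2,1).
General solution: e^(-2t)[c_1·v + c_2·(t·v + w)].
Applying x_1(0)=-3, x_2(0)=-4 gives c_1=-11, c_2=-15.

x_1(t) = -45te^(-2t) - 3e^(-2t), x_2(t) = 15te^(-2t) - 4e^(-2t)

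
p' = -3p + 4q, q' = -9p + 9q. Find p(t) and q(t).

Coefficient matrix A = [[-3, 4], [-9, 9]].
Characteristic polynomial det(A - λI) = λ^2 - 6λ + 9 = 0.
Single eigenvalue λ = 3 with algebraic multiplicity 2.
Eigenvector v = (2,3); generalized eigenvector w with (A-λI)w=v is (1,2).
General solution: e^(3t)[K_1·v + K_2·(t·v + w)].

p(t) = 2K_1e^(3t) + 2K_2te^(3t) + K_2e^(3t), q(t) = 3K_1e^(3t) + 3K_2te^(3t) + 2K_2e^(3t)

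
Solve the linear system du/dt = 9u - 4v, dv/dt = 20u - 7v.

Coefficient matrix A = [[9, -4], [20, -7]].
Characteristic polynomial det(A - λI) = λ^2 - 2λ + 17 = 0.
Eigenvalues λ = 1 ± 4i (complex conjugate pair).
For λ=1+4i: an eigenvector is (1,2) - i(0,1) = (1, 2 - i).
A real fundamental pair from Re and Im of e^((1+4i)t)v: X_1 = e^(t)(cos(4t)·(1,2) + sin(4t)·(0,1)), X_2 = e^(t)(sin(4t)·(1,2) - cos(4t)·(0,1)).
General solution: c_1X_1 + c_2X_2.

u(t) = c_1e^(t)cos(4t) + c_2e^(t)sin(4t), v(t) = c_1e^(t)sin(4t) + 2c_1e^(t)cos(4t) + 2c_2e^(t)sin(4t) - c_2e^(t)cos(4t)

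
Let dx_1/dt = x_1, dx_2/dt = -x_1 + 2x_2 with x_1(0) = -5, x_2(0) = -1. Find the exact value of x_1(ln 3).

-15

A = [[1,0],[-1,2]]; eigenvalues λ = 1, 2.
Eigenvectors: (-1,-1) for λ=1, (0,1) for λ=2.
From the initial condition, c_1 = 5, c_2 = 4.
x_1(ln 3) = (5)(3^1)(-1) + (4)(3^2)(0) = -15.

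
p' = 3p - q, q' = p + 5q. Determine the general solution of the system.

p(t) = K_1e^(4t) + K_2te^(4t) - 3K_2e^(4t), q(t) = -K_1e^(4t) - K_2te^(4t) + 2K_2e^(4t)

Coefficient matrix A = [[3, -1], [1, 5]].
Characteristic polynomial det(A - λI) = λ^2 - 8λ + 16 = 0.
Single eigenvalue λ = 4 with algebraic multiplicity 2.
Eigenvector v = (1,-1); generalized eigenvector w with (A-λI)w=v is (-3,2).
General solution: e^(4t)[K_1·v + K_2·(t·v + w)].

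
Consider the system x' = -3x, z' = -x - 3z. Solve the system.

Coefficient matrix A = [[-3, 0], [-1, -3]].
Characteristic polynomial det(A - λI) = λ^2 + 6λ + 9 = 0.
Single eigenvalue λ = -3 with algebraic multiplicity 2.
Eigenvector v = (0,1); generalized eigenvector w with (A-λI)w=v is (-1,3).
General solution: e^(-3t)[c_1·v + c_2·(t·v + w)].

x(t) = -c_2e^(-3t), z(t) = c_1e^(-3t) + c_2te^(-3t) + 3c_2e^(-3t)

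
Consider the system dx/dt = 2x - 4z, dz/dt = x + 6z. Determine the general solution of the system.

Coefficient matrix A = [[2, -4], [1, 6]].
Characteristic polynomial det(A - λI) = λ^2 - 8λ + 16 = 0.
Single eigenvalue λ = 4 with algebraic multiplicity 2.
Eigenvector v = (-2,1); generalized eigenvector w with (A-λI)w=v is (1,0).
General solution: e^(4t)[K_1·v + K_2·(t·v + w)].

x(t) = -2K_1e^(4t) - 2K_2te^(4t) + K_2e^(4t), z(t) = K_1e^(4t) + K_2te^(4t)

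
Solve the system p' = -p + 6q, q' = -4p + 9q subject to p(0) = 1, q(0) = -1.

Coefficient matrix A = [[-1, 6], [-4, 9]].
Characteristic polynomial det(A - λI) = λ^2 - 8λ + 15 = 0.
Eigenvalues λ = 3, 5.
For λ=3: (A-λI) row 1 is [-4, 6], so an eigenvector is (-3, -2).
For λ=5: (A-λI) row 1 is [-6, 6], so an eigenvector is (-1, -1).
General solution: K_1e^(3t)(-3,-2) + K_2e^(5t)(-1,-1).
Applying p(0)=1, q(0)=-1 gives K_1=-2, K_2=5.

p(t) = -5e^(5t) + 6e^(3t), q(t) = -5e^(5t) + 4e^(3t)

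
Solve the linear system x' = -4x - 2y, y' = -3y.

x(t) = -C_1e^(-4t) + 2C_2e^(-3t), y(t) = -C_2e^(-3t)

Coefficient matrix A = [[-4, -2], [0, -3]].
Characteristic polynomial det(A - λI) = λ^2 + 7λ + 12 = 0.
Eigenvalues λ = -4, -3.
For λ=-4: (A-λI) row 1 is [0, -2], so an eigenvector is (-1, 0).
For λ=-3: (A-λI) row 1 is [-1, -2], so an eigenvector is (2, -1).
General solution: C_1e^(-4t)(-1,0) + C_2e^(-3t)(2,-1).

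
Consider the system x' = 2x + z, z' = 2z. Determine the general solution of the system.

Coefficient matrix A = [[2, 1], [0, 2]].
Characteristic polynomial det(A - λI) = λ^2 - 4λ + 4 = 0.
Single eigenvalue λ = 2 with algebraic multiplicity 2.
Eigenvector v = (-1,0); generalized eigenvector w with (A-λI)w=v is (3,-1).
General solution: e^(2t)[c_1·v + c_2·(t·v + w)].

x(t) = -c_1e^(2t) - c_2te^(2t) + 3c_2e^(2t), z(t) = -c_2e^(2t)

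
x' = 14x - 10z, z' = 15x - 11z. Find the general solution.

x(t) = -2C_1e^(-t) + C_2e^(4t), z(t) = -3C_1e^(-t) + C_2e^(4t)

Coefficient matrix A = [[14, -10], [15, -11]].
Characteristic polynomial det(A - λI) = λ^2 - 3λ - 4 = 0.
Eigenvalues λ = -1, 4.
For λ=-1: (A-λI) row 1 is [15, -10], so an eigenvector is (-2, -3).
For λ=4: (A-λI) row 1 is [10, -10], so an eigenvector is (1, 1).
General solution: C_1e^(-t)(-2,-3) + C_2e^(4t)(1,1).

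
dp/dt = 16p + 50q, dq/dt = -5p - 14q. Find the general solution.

Coefficient matrix A = [[16, 50], [-5, -14]].
Characteristic polynomial det(A - λI) = λ^2 - 2λ + 26 = 0.
Eigenvalues λ = 1 ± 5i (complex conjugate pair).
For λ=1+5i: an eigenvector is (3,-1) - i(-1,0) = (3 + i, -1).
A real fundamental pair from Re and Im of e^((1+5i)t)v: X_1 = e^(t)(cos(5t)·(3,-1) + sin(5t)·(-1,0)), X_2 = e^(t)(sin(5t)·(3,-1) - cos(5t)·(-1,0)).
General solution: C_1X_1 + C_2X_2.

p(t) = -C_1e^(t)sin(5t) + 3C_1e^(t)cos(5t) + 3C_2e^(t)sin(5t) + C_2e^(t)cos(5t), q(t) = -C_1e^(t)cos(5t) - C_2e^(t)sin(5t)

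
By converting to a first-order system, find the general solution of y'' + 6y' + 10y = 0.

y(t) = C_1e^(-3t)cos(t) + C_2e^(-3t)sin(t)

Let x_1 = y, x_2 = y'. Then x_1' = x_2 and x_2' = -10x_1 - 6x_2.
A = [[0,1],[-10,-6]]; det(A-λI) = λ^2 + 6λ + 10.
Eigenvalues λ = -3 ± i.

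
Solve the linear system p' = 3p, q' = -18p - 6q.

p(t) = c_1e^(3t), q(t) = -2c_1e^(3t) - c_2e^(-6t)

Coefficient matrix A = [[3, 0], [-18, -6]].
Characteristic polynomial det(A - λI) = λ^2 + 3λ - 18 = 0.
Eigenvalues λ = 3, -6.
For λ=3: (A-λI) row 2 is [-18, -9], so an eigenvector is (1, -2).
For λ=-6: (A-λI) row 1 is [9, 0], so an eigenvector is (0, -1).
General solution: c_1e^(3t)(1,-2) + c_2e^(-6t)(0,-1).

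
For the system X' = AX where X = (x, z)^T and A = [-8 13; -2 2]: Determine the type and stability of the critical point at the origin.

A = [[-8,13],[-2,2]]; det(A-λI) = λ^2 + 6λ + 10.
λ = -3 ± i: negative real part.

stable spiral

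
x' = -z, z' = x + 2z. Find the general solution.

x(t) = C_1e^(t) + C_2te^(t) - C_2e^(t), z(t) = -C_1e^(t) - C_2te^(t)

Coefficient matrix A = [[0, -1], [1, 2]].
Characteristic polynomial det(A - λI) = λ^2 - 2λ + 1 = 0.
Single eigenvalue λ = 1 with algebraic multiplicity 2.
Eigenvector v = (1,-1); generalized eigenvector w with (A-λI)w=v is (-1,0).
General solution: e^(t)[C_1·v + C_2·(t·v + w)].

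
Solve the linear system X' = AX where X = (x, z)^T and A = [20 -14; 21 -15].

x(t) = K_1e^(6t) - 2K_2e^(-t), z(t) = K_1e^(6t) - 3K_2e^(-t)

Coefficient matrix A = [[20, -14], [21, -15]].
Characteristic polynomial det(A - λI) = λ^2 - 5λ - 6 = 0.
Eigenvalues λ = 6, -1.
For λ=6: (A-λI) row 1 is [14, -14], so an eigenvector is (1, 1).
For λ=-1: (A-λI) row 1 is [21, -14], so an eigenvector is (-2, -3).
General solution: K_1e^(6t)(1,1) + K_2e^(-t)(-2,-3).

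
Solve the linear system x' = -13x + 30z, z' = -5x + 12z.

x(t) = -3K_1e^(-3t) - 2K_2e^(2t), z(t) = -K_1e^(-3t) - K_2e^(2t)

Coefficient matrix A = [[-13, 30], [-5, 12]].
Characteristic polynomial det(A - λI) = λ^2 + λ - 6 = 0.
Eigenvalues λ = -3, 2.
For λ=-3: (A-λI) row 1 is [-10, 30], so an eigenvector is (-3, -1).
For λ=2: (A-λI) row 1 is [-15, 30], so an eigenvector is (-2, -1).
General solution: K_1e^(-3t)(-3,-1) + K_2e^(2t)(-2,-1).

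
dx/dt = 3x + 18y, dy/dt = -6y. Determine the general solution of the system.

x(t) = -K_1e^(3t) - 2K_2e^(-6t), y(t) = K_2e^(-6t)

Coefficient matrix A = [[3, 18], [0, -6]].
Characteristic polynomial det(A - λI) = λ^2 + 3λ - 18 = 0.
Eigenvalues λ = 3, -6.
For λ=3: (A-λI) row 1 is [0, 18], so an eigenvector is (-1, 0).
For λ=-6: (A-λI) row 1 is [9, 18], so an eigenvector is (-2, 1).
General solution: K_1e^(3t)(-1,0) + K_2e^(-6t)(-2,1).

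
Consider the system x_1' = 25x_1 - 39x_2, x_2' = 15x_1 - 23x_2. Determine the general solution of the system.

Coefficient matrix A = [[25, -39], [15, -23]].
Characteristic polynomial det(A - λI) = λ^2 - 2λ + 10 = 0.
Eigenvalues λ = 1 ± 3i (complex conjugate pair).
For λ=1+3i: an eigenvector is (2,1) - i(3,2) = (2 - 3i, 1 - 2i).
A real fundamental pair from Re and Im of e^((1+3i)t)v: X_1 = e^(t)(cos(3t)·(2,1) + sin(3t)·(3,2)), X_2 = e^(t)(sin(3t)·(2,1) - cos(3t)·(3,2)).
General solution: C_1X_1 + C_2X_2.

x_1(t) = 3C_1e^(t)sin(3t) + 2C_1e^(t)cos(3t) + 2C_2e^(t)sin(3t) - 3C_2e^(t)cos(3t), x_2(t) = 2C_1e^(t)sin(3t) + C_1e^(t)cos(3t) + C_2e^(t)sin(3t) - 2C_2e^(t)cos(3t)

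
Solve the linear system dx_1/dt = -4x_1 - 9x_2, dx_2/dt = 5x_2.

Coefficient matrix A = [[-4, -9], [0, 5]].
Characteristic polynomial det(A - λI) = λ^2 - λ - 20 = 0.
Eigenvalues λ = -4, 5.
For λ=-4: (A-λI) row 1 is [0, -9], so an eigenvector is (1, 0).
For λ=5: (A-λI) row 1 is [-9, -9], so an eigenvector is (-1, 1).
General solution: c_1e^(-4t)(1,0) + c_2e^(5t)(-1,1).

x_1(t) = c_1e^(-4t) - c_2e^(5t), x_2(t) = c_2e^(5t)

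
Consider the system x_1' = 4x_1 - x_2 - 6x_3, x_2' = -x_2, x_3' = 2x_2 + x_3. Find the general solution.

x_1(t) = 2c_1e^(t) - c_2e^(-t) + c_3e^(4t), x_2(t) = c_2e^(-t), x_3(t) = c_1e^(t) - c_2e^(-t)

Coefficient matrix A = [[4, -1, -6], [0, -1, 0], [0, 2, 1]].
det(A - λI) = 0 gives eigenvalues λ = 1, -1, 4.
For λ=1: eigenvector (2,0,1).
For λ=-1: eigenvector (-1,1,-1).
For λ=4: eigenvector (1,0,0).
General solution: c_1e^(t)(2,0,1) + c_2e^(-t)(-1,1,-1) + c_3e^(4t)(1,0,0).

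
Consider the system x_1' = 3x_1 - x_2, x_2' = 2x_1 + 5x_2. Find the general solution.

Coefficient matrix A = [[3, -1], [2, 5]].
Characteristic polynomial det(A - λI) = λ^2 - 8λ + 17 = 0.
Eigenvalues λ = 4 ± i (complex conjugate pair).
For λ=4+i: an eigenvector is (-1,1) - i(0,-1) = (-1, 1 + i).
A real fundamental pair from Re and Im of e^((4+i)t)v: X_1 = e^(4t)(cos(t)·(-1,1) + sin(t)·(0,-1)), X_2 = e^(4t)(sin(t)·(-1,1) - cos(t)·(0,-1)).
General solution: C_1X_1 + C_2X_2.

x_1(t) = -C_1e^(4t)cos(t) - C_2e^(4t)sin(t), x_2(t) = -C_1e^(4t)sin(t) + C_1e^(4t)cos(t) + C_2e^(4t)sin(t) + C_2e^(4t)cos(t)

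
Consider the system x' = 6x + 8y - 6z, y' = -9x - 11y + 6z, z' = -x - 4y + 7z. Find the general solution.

x(t) = -2K_1e^(t) - 2K_2e^(-3t) - K_3e^(4t), y(t) = 2K_1e^(t) + 3K_2e^(-3t) + K_3e^(4t), z(t) = K_1e^(t) + K_2e^(-3t) + K_3e^(4t)

Coefficient matrix A = [[6, 8, -6], [-9, -11, 6], [-1, -4, 7]].
det(A - λI) = 0 gives eigenvalues λ = 1, -3, 4.
For λ=1: eigenvector (-2,2,1).
For λ=-3: eigenvector (-2,3,1).
For λ=4: eigenvector (-1,1,1).
General solution: K_1e^(t)(-2,2,1) + K_2e^(-3t)(-2,3,1) + K_3e^(4t)(-1,1,1).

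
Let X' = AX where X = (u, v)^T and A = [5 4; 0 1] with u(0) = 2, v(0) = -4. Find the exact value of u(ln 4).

-2032

A = [[5,4],[0,1]]; eigenvalues λ = 5, 1.
Eigenvectors: (1,0) for λ=5, (1,-1) for λ=1.
From the initial condition, c_1 = -2, c_2 = 4.
u(ln 4) = (-2)(4^5)(1) + (4)(4^1)(1) = -2032.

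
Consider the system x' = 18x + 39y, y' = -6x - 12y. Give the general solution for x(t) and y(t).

Coefficient matrix A = [[18, 39], [-6, -12]].
Characteristic polynomial det(A - λI) = λ^2 - 6λ + 18 = 0.
Eigenvalues λ = 3 ± 3i (complex conjugate pair).
For λ=3+3i: an eigenvector is (-2,1) - i(3,-1) = (-2 - 3i, 1 + i).
A real fundamental pair from Re and Im of e^((3+3i)t)v: X_1 = e^(3t)(cos(3t)·(-2,1) + sin(3t)·(3,-1)), X_2 = e^(3t)(sin(3t)·(-2,1) - cos(3t)·(3,-1)).
General solution: C_1X_1 + C_2X_2.

x(t) = 3C_1e^(3t)sin(3t) - 2C_1e^(3t)cos(3t) - 2C_2e^(3t)sin(3t) - 3C_2e^(3t)cos(3t), y(t) = -C_1e^(3t)sin(3t) + C_1e^(3t)cos(3t) + C_2e^(3t)sin(3t) + C_2e^(3t)cos(3t)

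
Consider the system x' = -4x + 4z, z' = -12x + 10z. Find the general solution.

x(t) = C_1e^(4t) + 2C_2e^(2t), z(t) = 2C_1e^(4t) + 3C_2e^(2t)

Coefficient matrix A = [[-4, 4], [-12, 10]].
Characteristic polynomial det(A - λI) = λ^2 - 6λ + 8 = 0.
Eigenvalues λ = 4, 2.
For λ=4: (A-λI) row 1 is [-8, 4], so an eigenvector is (1, 2).
For λ=2: (A-λI) row 1 is [-6, 4], so an eigenvector is (2, 3).
General solution: C_1e^(4t)(1,2) + C_2e^(2t)(2,3).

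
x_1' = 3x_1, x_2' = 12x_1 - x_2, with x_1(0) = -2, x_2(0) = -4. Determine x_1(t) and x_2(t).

x_1(t) = -2e^(3t), x_2(t) = -6e^(3t) + 2e^(-t)

Coefficient matrix A = [[3, 0], [12, -1]].
Characteristic polynomial det(A - λI) = λ^2 - 2λ - 3 = 0.
Eigenvalues λ = 3, -1.
For λ=3: (A-λI) row 2 is [12, -4], so an eigenvector is (-1, -3).
For λ=-1: (A-λI) row 1 is [4, 0], so an eigenvector is (0, 1).
General solution: c_1e^(3t)(-1,-3) + c_2e^(-t)(0,1).
Applying x_1(0)=-2, x_2(0)=-4 gives c_1=2, c_2=2.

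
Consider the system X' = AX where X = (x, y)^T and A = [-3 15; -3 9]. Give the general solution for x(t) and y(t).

x(t) = C_1e^(3t)sin(3t) + 2C_1e^(3t)cos(3t) + 2C_2e^(3t)sin(3t) - C_2e^(3t)cos(3t), y(t) = C_1e^(3t)cos(3t) + C_2e^(3t)sin(3t)

Coefficient matrix A = [[-3, 15], [-3, 9]].
Characteristic polynomial det(A - λI) = λ^2 - 6λ + 18 = 0.
Eigenvalues λ = 3 ± 3i (complex conjugate pair).
For λ=3+3i: an eigenvector is (2,1) - i(1,0) = (2 - i, 1).
A real fundamental pair from Re and Im of e^((3+3i)t)v: X_1 = e^(3t)(cos(3t)·(2,1) + sin(3t)·(1,0)), X_2 = e^(3t)(sin(3t)·(2,1) - cos(3t)·(1,0)).
General solution: C_1X_1 + C_2X_2.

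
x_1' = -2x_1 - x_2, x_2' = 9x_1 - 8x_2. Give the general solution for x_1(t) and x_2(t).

Coefficient matrix A = [[-2, -1], [9, -8]].
Characteristic polynomial det(A - λI) = λ^2 + 10λ + 25 = 0.
Single eigenvalue λ = -5 with algebraic multiplicity 2.
Eigenvector v = (-1,-3); generalized eigenvector w with (A-λI)w=v is (-1,-2).
General solution: e^(-5t)[K_1·v + K_2·(t·v + w)].

x_1(t) = -K_1e^(-5t) - K_2te^(-5t) - K_2e^(-5t), x_2(t) = -3K_1e^(-5t) - 3K_2te^(-5t) - 2K_2e^(-5t)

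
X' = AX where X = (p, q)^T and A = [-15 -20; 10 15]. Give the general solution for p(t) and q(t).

Coefficient matrix A = [[-15, -20], [10, 15]].
Characteristic polynomial det(A - λI) = λ^2 - 25 = 0.
Eigenvalues λ = -5, 5.
For λ=-5: (A-λI) row 1 is [-10, -20], so an eigenvector is (2, -1).
For λ=5: (A-λI) row 1 is [-20, -20], so an eigenvector is (-1, 1).
General solution: C_1e^(-5t)(2,-1) + C_2e^(5t)(-1,1).

p(t) = 2C_1e^(-5t) - C_2e^(5t), q(t) = -C_1e^(-5t) + C_2e^(5t)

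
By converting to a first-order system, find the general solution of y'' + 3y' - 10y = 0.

Let x_1 = y, x_2 = y'. Then x_1' = x_2 and x_2' = 10x_1 - 3x_2.
A = [[0,1],[10,-3]]; det(A-λI) = λ^2 + 3λ - 10.
Eigenvalues λ = 2, -5 with eigenvectors (1,2), (1,-5).

y(t) = K_1e^(2t) + K_2e^(-5t)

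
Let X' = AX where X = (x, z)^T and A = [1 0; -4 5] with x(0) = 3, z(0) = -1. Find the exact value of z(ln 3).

-963

A = [[1,0],[-4,5]]; eigenvalues λ = 5, 1.
Eigenvectors: (0,-1) for λ=5, (1,1) for λ=1.
From the initial condition, c_1 = 4, c_2 = 3.
z(ln 3) = (4)(3^5)(-1) + (3)(3^1)(1) = -963.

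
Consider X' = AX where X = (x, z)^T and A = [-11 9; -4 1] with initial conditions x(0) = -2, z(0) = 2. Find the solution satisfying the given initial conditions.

x(t) = 30te^(-5t) - 2e^(-5t), z(t) = 20te^(-5t) + 2e^(-5t)

Coefficient matrix A = [[-11, 9], [-4, 1]].
Characteristic polynomial det(A - λI) = λ^2 + 10λ + 25 = 0.
Single eigenvalue λ = -5 with algebraic multiplicity 2.
Eigenvector v = (-3,-2); generalized eigenvector w with (A-λI)w=v is (-1,-1).
General solution: e^(-5t)[C_1·v + C_2·(t·v + w)].
Applying x(0)=-2, z(0)=2 gives C_1=4, C_2=-10.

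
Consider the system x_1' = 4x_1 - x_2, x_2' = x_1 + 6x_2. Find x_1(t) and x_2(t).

Coefficient matrix A = [[4, -1], [1, 6]].
Characteristic polynomial det(A - λI) = λ^2 - 10λ + 25 = 0.
Single eigenvalue λ = 5 with algebraic multiplicity 2.
Eigenvector v = (1,-1); generalized eigenvector w with (A-λI)w=v is (-3,2).
General solution: e^(5t)[C_1·v + C_2·(t·v + w)].

x_1(t) = C_1e^(5t) + C_2te^(5t) - 3C_2e^(5t), x_2(t) = -C_1e^(5t) - C_2te^(5t) + 2C_2e^(5t)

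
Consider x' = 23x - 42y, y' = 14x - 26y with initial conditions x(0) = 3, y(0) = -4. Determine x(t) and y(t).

Coefficient matrix A = [[23, -42], [14, -26]].
Characteristic polynomial det(A - λI) = λ^2 + 3λ - 10 = 0.
Eigenvalues λ = 2, -5.
For λ=2: (A-λI) row 1 is [21, -42], so an eigenvector is (-2, -1).
For λ=-5: (A-λI) row 1 is [28, -42], so an eigenvector is (3, 2).
General solution: c_1e^(2t)(-2,-1) + c_2e^(-5t)(3,2).
Applying x(0)=3, y(0)=-4 gives c_1=-18, c_2=-11.

x(t) = 36e^(2t) - 33e^(-5t), y(t) = 18e^(2t) - 22e^(-5t)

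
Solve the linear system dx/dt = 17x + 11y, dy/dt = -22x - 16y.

Coefficient matrix A = [[17, 11], [-22, -16]].
Characteristic polynomial det(A - λI) = λ^2 - λ - 30 = 0.
Eigenvalues λ = 6, -5.
For λ=6: (A-λI) row 1 is [11, 11], so an eigenvector is (-1, 1).
For λ=-5: (A-λI) row 1 is [22, 11], so an eigenvector is (-1, 2).
General solution: K_1e^(6t)(-1,1) + K_2e^(-5t)(-1,2).

x(t) = -K_1e^(6t) - K_2e^(-5t), y(t) = K_1e^(6t) + 2K_2e^(-5t)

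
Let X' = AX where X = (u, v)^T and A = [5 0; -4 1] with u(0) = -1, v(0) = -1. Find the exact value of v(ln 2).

A = [[5,0],[-4,1]]; eigenvalues λ = 1, 5.
Eigenvectors: (0,1) for λ=1, (1,-1) for λ=5.
From the initial condition, c_1 = -2, c_2 = -1.
v(ln 2) = (-2)(2^1)(1) + (-1)(2^5)(-1) = 28.

28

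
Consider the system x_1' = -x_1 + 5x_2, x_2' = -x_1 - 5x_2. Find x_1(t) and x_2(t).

Coefficient matrix A = [[-1, 5], [-1, -5]].
Characteristic polynomial det(A - λI) = λ^2 + 6λ + 10 = 0.
Eigenvalues λ = -3 ± i (complex conjugate pair).
For λ=-3+i: an eigenvector is (1,0) - i(2,-1) = (1 - 2i, 0 + i).
A real fundamental pair from Re and Im of e^((-3+i)t)v: X_1 = e^(-3t)(cos(t)·(1,0) + sin(t)·(2,-1)), X_2 = e^(-3t)(sin(t)·(1,0) - cos(t)·(2,-1)).
General solution: K_1X_1 + K_2X_2.

x_1(t) = 2K_1e^(-3t)sin(t) + K_1e^(-3t)cos(t) + K_2e^(-3t)sin(t) - 2K_2e^(-3t)cos(t), x_2(t) = -K_1e^(-3t)sin(t) + K_2e^(-3t)cos(t)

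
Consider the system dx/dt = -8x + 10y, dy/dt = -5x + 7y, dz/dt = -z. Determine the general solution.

Coefficient matrix A = [[-8, 10, 0], [-5, 7, 0], [0, 0, -1]].
det(A - λI) = 0 gives eigenvalues λ = -3, 2, -1.
For λ=-3: eigenvector (-2,-1,0).
For λ=2: eigenvector (1,1,0).
For λ=-1: eigenvector (0,0,1).
General solution: c_1e^(-3t)(-2,-1,0) + c_2e^(2t)(1,1,0) + c_3e^(-t)(0,0,1).

x(t) = -2c_1e^(-3t) + c_2e^(2t), y(t) = -c_1e^(-3t) + c_2e^(2t), z(t) = c_3e^(-t)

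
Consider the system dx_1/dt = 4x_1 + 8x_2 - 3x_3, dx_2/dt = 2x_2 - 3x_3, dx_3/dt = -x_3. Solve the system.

x_1(t) = c_1e^(4t) - c_2e^(-t) - 4c_3e^(2t), x_2(t) = c_2e^(-t) + c_3e^(2t), x_3(t) = c_2e^(-t)

Coefficient matrix A = [[4, 8, -3], [0, 2, -3], [0, 0, -1]].
det(A - λI) = 0 gives eigenvalues λ = 4, -1, 2.
For λ=4: eigenvector (1,0,0).
For λ=-1: eigenvector (-1,1,1).
For λ=2: eigenvector (-4,1,0).
General solution: c_1e^(4t)(1,0,0) + c_2e^(-t)(-1,1,1) + c_3e^(2t)(-4,1,0).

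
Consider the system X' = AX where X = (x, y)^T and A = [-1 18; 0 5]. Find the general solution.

x(t) = C_1e^(-t) - 3C_2e^(5t), y(t) = -C_2e^(5t)

Coefficient matrix A = [[-1, 18], [0, 5]].
Characteristic polynomial det(A - λI) = λ^2 - 4λ - 5 = 0.
Eigenvalues λ = -1, 5.
For λ=-1: (A-λI) row 1 is [0, 18], so an eigenvector is (1, 0).
For λ=5: (A-λI) row 1 is [-6, 18], so an eigenvector is (-3, -1).
General solution: C_1e^(-t)(1,0) + C_2e^(5t)(-3,-1).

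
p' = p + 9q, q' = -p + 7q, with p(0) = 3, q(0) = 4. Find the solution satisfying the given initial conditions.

p(t) = 27te^(4t) + 3e^(4t), q(t) = 9te^(4t) + 4e^(4t)

Coefficient matrix A = [[1, 9], [-1, 7]].
Characteristic polynomial det(A - λI) = λ^2 - 8λ + 16 = 0.
Single eigenvalue λ = 4 with algebraic multiplicity 2.
Eigenvector v = (3,1); generalized eigenvector w with (A-λI)w=v is (2,1).
General solution: e^(4t)[c_1·v + c_2·(t·v + w)].
Applying p(0)=3, q(0)=4 gives c_1=-5, c_2=9.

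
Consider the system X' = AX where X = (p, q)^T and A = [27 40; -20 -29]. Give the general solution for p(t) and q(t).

Coefficient matrix A = [[27, 40], [-20, -29]].
Characteristic polynomial det(A - λI) = λ^2 + 2λ + 17 = 0.
Eigenvalues λ = -1 ± 4i (complex conjugate pair).
For λ=-1+4i: an eigenvector is (3,-2) - i(1,-1) = (3 - i, -2 + i).
A real fundamental pair from Re and Im of e^((-1+4i)t)v: X_1 = e^(-t)(cos(4t)·(3,-2) + sin(4t)·(1,-1)), X_2 = e^(-t)(sin(4t)·(3,-2) - cos(4t)·(1,-1)).
General solution: K_1X_1 + K_2X_2.

p(t) = K_1e^(-t)sin(4t) + 3K_1e^(-t)cos(4t) + 3K_2e^(-t)sin(4t) - K_2e^(-t)cos(4t), q(t) = -K_1e^(-t)sin(4t) - 2K_1e^(-t)cos(4t) - 2K_2e^(-t)sin(4t) + K_2e^(-t)cos(4t)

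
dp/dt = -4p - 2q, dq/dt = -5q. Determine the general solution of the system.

p(t) = C_1e^(-4t) + 2C_2e^(-5t), q(t) = C_2e^(-5t)

Coefficient matrix A = [[-4, -2], [0, -5]].
Characteristic polynomial det(A - λI) = λ^2 + 9λ + 20 = 0.
Eigenvalues λ = -4, -5.
For λ=-4: (A-λI) row 1 is [0, -2], so an eigenvector is (1, 0).
For λ=-5: (A-λI) row 1 is [1, -2], so an eigenvector is (2, 1).
General solution: C_1e^(-4t)(1,0) + C_2e^(-5t)(2,1).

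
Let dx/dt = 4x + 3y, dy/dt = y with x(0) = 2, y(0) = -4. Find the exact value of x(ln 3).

-150

A = [[4,3],[0,1]]; eigenvalues λ = 4, 1.
Eigenvectors: (-1,0) for λ=4, (1,-1) for λ=1.
From the initial condition, c_1 = 2, c_2 = 4.
x(ln 3) = (2)(3^4)(-1) + (4)(3^1)(1) = -150.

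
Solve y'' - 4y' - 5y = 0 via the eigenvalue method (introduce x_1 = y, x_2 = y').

Let x_1 = y, x_2 = y'. Then x_1' = x_2 and x_2' = 5x_1 + 4x_2.
A = [[0,1],[5,4]]; det(A-λI) = λ^2 - 4λ - 5.
Eigenvalues λ = 5, -1 with eigenvectors (1,5), (1,-1).

y(t) = c_1e^(5t) + c_2e^(-t)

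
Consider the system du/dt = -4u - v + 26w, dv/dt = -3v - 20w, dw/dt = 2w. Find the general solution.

Coefficient matrix A = [[-4, -1, 26], [0, -3, -20], [0, 0, 2]].
det(A - λI) = 0 gives eigenvalues λ = -4, 2, -3.
For λ=-4: eigenvector (1,0,0).
For λ=2: eigenvector (5,-4,1).
For λ=-3: eigenvector (-1,1,0).
General solution: C_1e^(-4t)(1,0,0) + C_2e^(2t)(5,-4,1) + C_3e^(-3t)(-1,1,0).

u(t) = C_1e^(-4t) + 5C_2e^(2t) - C_3e^(-3t), v(t) = -4C_2e^(2t) + C_3e^(-3t), w(t) = C_2e^(2t)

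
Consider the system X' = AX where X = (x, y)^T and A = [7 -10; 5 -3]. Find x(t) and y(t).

x(t) = -K_1e^(2t)sin(5t) + K_1e^(2t)cos(5t) + K_2e^(2t)sin(5t) + K_2e^(2t)cos(5t), y(t) = K_1e^(2t)cos(5t) + K_2e^(2t)sin(5t)

Coefficient matrix A = [[7, -10], [5, -3]].
Characteristic polynomial det(A - λI) = λ^2 - 4λ + 29 = 0.
Eigenvalues λ = 2 ± 5i (complex conjugate pair).
For λ=2+5i: an eigenvector is (1,1) - i(-1,0) = (1 + i, 1).
A real fundamental pair from Re and Im of e^((2+5i)t)v: X_1 = e^(2t)(cos(5t)·(1,1) + sin(5t)·(-1,0)), X_2 = e^(2t)(sin(5t)·(1,1) - cos(5t)·(-1,0)).
General solution: K_1X_1 + K_2X_2.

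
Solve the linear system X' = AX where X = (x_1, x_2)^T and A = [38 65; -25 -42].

x_1(t) = 2c_1e^(-2t)sin(5t) - 3c_1e^(-2t)cos(5t) - 3c_2e^(-2t)sin(5t) - 2c_2e^(-2t)cos(5t), x_2(t) = -c_1e^(-2t)sin(5t) + 2c_1e^(-2t)cos(5t) + 2c_2e^(-2t)sin(5t) + c_2e^(-2t)cos(5t)

Coefficient matrix A = [[38, 65], [-25, -42]].
Characteristic polynomial det(A - λI) = λ^2 + 4λ + 29 = 0.
Eigenvalues λ = -2 ± 5i (complex conjugate pair).
For λ=-2+5i: an eigenvector is (-3,2) - i(2,-1) = (-3 - 2i, 2 + i).
A real fundamental pair from Re and Im of e^((-2+5i)t)v: X_1 = e^(-2t)(cos(5t)·(-3,2) + sin(5t)·(2,-1)), X_2 = e^(-2t)(sin(5t)·(-3,2) - cos(5t)·(2,-1)).
General solution: c_1X_1 + c_2X_2.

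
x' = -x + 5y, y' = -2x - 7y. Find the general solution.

x(t) = K_1e^(-4t)sin(t) + 2K_1e^(-4t)cos(t) + 2K_2e^(-4t)sin(t) - K_2e^(-4t)cos(t), y(t) = -K_1e^(-4t)sin(t) - K_1e^(-4t)cos(t) - K_2e^(-4t)sin(t) + K_2e^(-4t)cos(t)

Coefficient matrix A = [[-1, 5], [-2, -7]].
Characteristic polynomial det(A - λI) = λ^2 + 8λ + 17 = 0.
Eigenvalues λ = -4 ± i (complex conjugate pair).
For λ=-4+i: an eigenvector is (2,-1) - i(1,-1) = (2 - i, -1 + i).
A real fundamental pair from Re and Im of e^((-4+i)t)v: X_1 = e^(-4t)(cos(t)·(2,-1) + sin(t)·(1,-1)), X_2 = e^(-4t)(sin(t)·(2,-1) - cos(t)·(1,-1)).
General solution: K_1X_1 + K_2X_2.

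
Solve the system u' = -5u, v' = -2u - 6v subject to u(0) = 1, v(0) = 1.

Coefficient matrix A = [[-5, 0], [-2, -6]].
Characteristic polynomial det(A - λI) = λ^2 + 11λ + 30 = 0.
Eigenvalues λ = -6, -5.
For λ=-6: (A-λI) row 1 is [1, 0], so an eigenvector is (0, -1).
For λ=-5: (A-λI) row 2 is [-2, -1], so an eigenvector is (1, -2).
General solution: K_1e^(-6t)(0,-1) + K_2e^(-5t)(1,-2).
Applying u(0)=1, v(0)=1 gives K_1=-3, K_2=1.

u(t) = e^(-5t), v(t) = -2e^(-5t) + 3e^(-6t)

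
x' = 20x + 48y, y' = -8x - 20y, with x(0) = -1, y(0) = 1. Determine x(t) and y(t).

Coefficient matrix A = [[20, 48], [-8, -20]].
Characteristic polynomial det(A - λI) = λ^2 - 16 = 0.
Eigenvalues λ = -4, 4.
For λ=-4: (A-λI) row 1 is [24, 48], so an eigenvector is (2, -1).
For λ=4: (A-λI) row 1 is [16, 48], so an eigenvector is (3, -1).
General solution: c_1e^(-4t)(2,-1) + c_2e^(4t)(3,-1).
Applying x(0)=-1, y(0)=1 gives c_1=-2, c_2=1.

x(t) = 3e^(4t) - 4e^(-4t), y(t) = -e^(4t) + 2e^(-4t)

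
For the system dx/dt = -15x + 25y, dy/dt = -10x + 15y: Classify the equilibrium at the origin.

center

A = [[-15,25],[-10,15]]; det(A-λI) = λ^2 + 25.
λ = 0 ± 5i: zero real part.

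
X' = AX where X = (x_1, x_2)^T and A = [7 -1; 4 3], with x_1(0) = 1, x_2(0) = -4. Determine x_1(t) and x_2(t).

x_1(t) = 6te^(5t) + e^(5t), x_2(t) = 12te^(5t) - 4e^(5t)

Coefficient matrix A = [[7, -1], [4, 3]].
Characteristic polynomial det(A - λI) = λ^2 - 10λ + 25 = 0.
Single eigenvalue λ = 5 with algebraic multiplicity 2.
Eigenvector v = (-1,-2); generalized eigenvector w with (A-λI)w=v is (-2,-3).
General solution: e^(5t)[C_1·v + C_2·(t·v + w)].
Applying x_1(0)=1, x_2(0)=-4 gives C_1=11, C_2=-6.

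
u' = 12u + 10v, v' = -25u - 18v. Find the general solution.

u(t) = -c_1e^(-3t)sin(5t) + c_1e^(-3t)cos(5t) + c_2e^(-3t)sin(5t) + c_2e^(-3t)cos(5t), v(t) = c_1e^(-3t)sin(5t) - 2c_1e^(-3t)cos(5t) - 2c_2e^(-3t)sin(5t) - c_2e^(-3t)cos(5t)

Coefficient matrix A = [[12, 10], [-25, -18]].
Characteristic polynomial det(A - λI) = λ^2 + 6λ + 34 = 0.
Eigenvalues λ = -3 ± 5i (complex conjugate pair).
For λ=-3+5i: an eigenvector is (1,-2) - i(-1,1) = (1 + i, -2 - i).
A real fundamental pair from Re and Im of e^((-3+5i)t)v: X_1 = e^(-3t)(cos(5t)·(1,-2) + sin(5t)·(-1,1)), X_2 = e^(-3t)(sin(5t)·(1,-2) - cos(5t)·(-1,1)).
General solution: c_1X_1 + c_2X_2.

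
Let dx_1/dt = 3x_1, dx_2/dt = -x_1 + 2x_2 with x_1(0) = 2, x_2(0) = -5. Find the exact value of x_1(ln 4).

A = [[3,0],[-1,2]]; eigenvalues λ = 2, 3.
Eigenvectors: (0,-1) for λ=2, (1,-1) for λ=3.
From the initial condition, c_1 = 3, c_2 = 2.
x_1(ln 4) = (3)(4^2)(0) + (2)(4^3)(1) = 128.

128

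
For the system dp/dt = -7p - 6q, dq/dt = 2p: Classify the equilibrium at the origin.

stable node

A = [[-7,-6],[2,0]]; det(A-λI) = λ^2 + 7λ + 12.
λ = -3, -4: both negative.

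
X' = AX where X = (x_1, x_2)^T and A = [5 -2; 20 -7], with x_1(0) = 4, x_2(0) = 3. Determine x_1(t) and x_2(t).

x_1(t) = 9e^(-t)sin(2t) + 4e^(-t)cos(2t), x_2(t) = 31e^(-t)sin(2t) + 3e^(-t)cos(2t)

Coefficient matrix A = [[5, -2], [20, -7]].
Characteristic polynomial det(A - λI) = λ^2 + 2λ + 5 = 0.
Eigenvalues λ = -1 ± 2i (complex conjugate pair).
For λ=-1+2i: an eigenvector is (0,-1) - i(1,3) = (0 - i, -1 - 3i).
A real fundamental pair from Re and Im of e^((-1+2i)t)v: X_1 = e^(-t)(cos(2t)·(0,-1) + sin(2t)·(1,3)), X_2 = e^(-t)(sin(2t)·(0,-1) - cos(2t)·(1,3)).
General solution: c_1X_1 + c_2X_2.
Applying x_1(0)=4, x_2(0)=3 gives c_1=9, c_2=-4.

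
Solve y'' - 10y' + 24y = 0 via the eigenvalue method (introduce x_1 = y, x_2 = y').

Let x_1 = y, x_2 = y'. Then x_1' = x_2 and x_2' = -24x_1 + 10x_2.
A = [[0,1],[-24,10]]; det(A-λI) = λ^2 - 10λ + 24.
Eigenvalues λ = 6, 4 with eigenvectors (1,6), (1,4).

y(t) = K_1e^(6t) + K_2e^(4t)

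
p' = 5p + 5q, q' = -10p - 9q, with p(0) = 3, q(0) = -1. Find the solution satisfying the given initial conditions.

Coefficient matrix A = [[5, 5], [-10, -9]].
Characteristic polynomial det(A - λI) = λ^2 + 4λ + 5 = 0.
Eigenvalues λ = -2 ± i (complex conjugate pair).
For λ=-2+i: an eigenvector is (2,-3) - i(-1,1) = (2 + i, -3 - i).
A real fundamental pair from Re and Im of e^((-2+i)t)v: X_1 = e^(-2t)(cos(t)·(2,-3) + sin(t)·(-1,1)), X_2 = e^(-2t)(sin(t)·(2,-3) - cos(t)·(-1,1)).
General solution: c_1X_1 + c_2X_2.
Applying p(0)=3, q(0)=-1 gives c_1=-2, c_2=7.

p(t) = 16e^(-2t)sin(t) + 3e^(-2t)cos(t), q(t) = -23e^(-2t)sin(t) - e^(-2t)cos(t)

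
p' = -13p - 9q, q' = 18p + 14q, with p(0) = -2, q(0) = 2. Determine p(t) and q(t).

p(t) = -2e^(-4t), q(t) = 2e^(-4t)

Coefficient matrix A = [[-13, -9], [18, 14]].
Characteristic polynomial det(A - λI) = λ^2 - λ - 20 = 0.
Eigenvalues λ = 5, -4.
For λ=5: (A-λI) row 1 is [-18, -9], so an eigenvector is (1, -2).
For λ=-4: (A-λI) row 1 is [-9, -9], so an eigenvector is (1, -1).
General solution: c_1e^(5t)(1,-2) + c_2e^(-4t)(1,-1).
Applying p(0)=-2, q(0)=2 gives c_1=0, c_2=-2.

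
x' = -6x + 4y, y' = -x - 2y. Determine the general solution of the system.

Coefficient matrix A = [[-6, 4], [-1, -2]].
Characteristic polynomial det(A - λI) = λ^2 + 8λ + 16 = 0.
Single eigenvalue λ = -4 with algebraic multiplicity 2.
Eigenvector v = (2,1); generalized eigenvector w with (A-λI)w=v is (-1,0).
General solution: e^(-4t)[K_1·v + K_2·(t·v + w)].

x(t) = 2K_1e^(-4t) + 2K_2te^(-4t) - K_2e^(-4t), y(t) = K_1e^(-4t) + K_2te^(-4t)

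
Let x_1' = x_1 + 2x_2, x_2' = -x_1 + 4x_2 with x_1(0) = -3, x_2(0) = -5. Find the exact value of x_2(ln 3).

-171

A = [[1,2],[-1,4]]; eigenvalues λ = 2, 3.
Eigenvectors: (2,1) for λ=2, (-1,-1) for λ=3.
From the initial condition, c_1 = 2, c_2 = 7.
x_2(ln 3) = (2)(3^2)(1) + (7)(3^3)(-1) = -171.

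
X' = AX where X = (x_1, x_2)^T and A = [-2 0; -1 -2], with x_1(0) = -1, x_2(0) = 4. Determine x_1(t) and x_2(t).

Coefficient matrix A = [[-2, 0], [-1, -2]].
Characteristic polynomial det(A - λI) = λ^2 + 4λ + 4 = 0.
Single eigenvalue λ = -2 with algebraic multiplicity 2.
Eigenvector v = (0,1); generalized eigenvector w with (A-λI)w=v is (-1,0).
General solution: e^(-2t)[C_1·v + C_2·(t·v + w)].
Applying x_1(0)=-1, x_2(0)=4 gives C_1=4, C_2=1.

x_1(t) = -e^(-2t), x_2(t) = te^(-2t) + 4e^(-2t)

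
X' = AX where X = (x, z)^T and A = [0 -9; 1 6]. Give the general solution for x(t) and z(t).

x(t) = 3K_1e^(3t) + 3K_2te^(3t) - K_2e^(3t), z(t) = -K_1e^(3t) - K_2te^(3t)

Coefficient matrix A = [[0, -9], [1, 6]].
Characteristic polynomial det(A - λI) = λ^2 - 6λ + 9 = 0.
Single eigenvalue λ = 3 with algebraic multiplicity 2.
Eigenvector v = (3,-1); generalized eigenvector w with (A-λI)w=v is (-1,0).
General solution: e^(3t)[K_1·v + K_2·(t·v + w)].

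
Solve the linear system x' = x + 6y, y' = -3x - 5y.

Coefficient matrix A = [[1, 6], [-3, -5]].
Characteristic polynomial det(A - λI) = λ^2 + 4λ + 13 = 0.
Eigenvalues λ = -2 ± 3i (complex conjugate pair).
For λ=-2+3i: an eigenvector is (1,0) - i(1,-1) = (1 - i, 0 + i).
A real fundamental pair from Re and Im of e^((-2+3i)t)v: X_1 = e^(-2t)(cos(3t)·(1,0) + sin(3t)·(1,-1)), X_2 = e^(-2t)(sin(3t)·(1,0) - cos(3t)·(1,-1)).
General solution: K_1X_1 + K_2X_2.

x(t) = K_1e^(-2t)sin(3t) + K_1e^(-2t)cos(3t) + K_2e^(-2t)sin(3t) - K_2e^(-2t)cos(3t), y(t) = -K_1e^(-2t)sin(3t) + K_2e^(-2t)cos(3t)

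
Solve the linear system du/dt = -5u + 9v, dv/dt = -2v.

Coefficient matrix A = [[-5, 9], [0, -2]].
Characteristic polynomial det(A - λI) = λ^2 + 7λ + 10 = 0.
Eigenvalues λ = -2, -5.
For λ=-2: (A-λI) row 1 is [-3, 9], so an eigenvector is (-3, -1).
For λ=-5: (A-λI) row 1 is [0, 9], so an eigenvector is (1, 0).
General solution: K_1e^(-2t)(-3,-1) + K_2e^(-5t)(1,0).

u(t) = -3K_1e^(-2t) + K_2e^(-5t), v(t) = -K_1e^(-2t)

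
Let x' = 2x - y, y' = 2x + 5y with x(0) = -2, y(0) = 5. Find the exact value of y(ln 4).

1472

A = [[2,-1],[2,5]]; eigenvalues λ = 3, 4.
Eigenvectors: (-1,1) for λ=3, (1,-2) for λ=4.
From the initial condition, c_1 = -1, c_2 = -3.
y(ln 4) = (-1)(4^3)(1) + (-3)(4^4)(-2) = 1472.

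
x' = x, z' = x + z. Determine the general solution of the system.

Coefficient matrix A = [[1, 0], [1, 1]].
Characteristic polynomial det(A - λI) = λ^2 - 2λ + 1 = 0.
Single eigenvalue λ = 1 with algebraic multiplicity 2.
Eigenvector v = (0,-1); generalized eigenvector w with (A-λI)w=v is (-1,-3).
General solution: e^(t)[c_1·v + c_2·(t·v + w)].

x(t) = -c_2e^(t), z(t) = -c_1e^(t) - c_2te^(t) - 3c_2e^(t)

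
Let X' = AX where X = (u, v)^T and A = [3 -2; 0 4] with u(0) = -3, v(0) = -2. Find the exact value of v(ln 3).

A = [[3,-2],[0,4]]; eigenvalues λ = 3, 4.
Eigenvectors: (-1,0) for λ=3, (2,-1) for λ=4.
From the initial condition, c_1 = 7, c_2 = 2.
v(ln 3) = (7)(3^3)(0) + (2)(3^4)(-1) = -162.

-162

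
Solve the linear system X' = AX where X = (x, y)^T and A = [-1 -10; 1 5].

x(t) = -3C_1e^(2t)sin(t) + C_1e^(2t)cos(t) + C_2e^(2t)sin(t) + 3C_2e^(2t)cos(t), y(t) = C_1e^(2t)sin(t) - C_2e^(2t)cos(t)

Coefficient matrix A = [[-1, -10], [1, 5]].
Characteristic polynomial det(A - λI) = λ^2 - 4λ + 5 = 0.
Eigenvalues λ = 2 ± i (complex conjugate pair).
For λ=2+i: an eigenvector is (1,0) - i(-3,1) = (1 + 3i, 0 - i).
A real fundamental pair from Re and Im of e^((2+i)t)v: X_1 = e^(2t)(cos(t)·(1,0) + sin(t)·(-3,1)), X_2 = e^(2t)(sin(t)·(1,0) - cos(t)·(-3,1)).
General solution: C_1X_1 + C_2X_2.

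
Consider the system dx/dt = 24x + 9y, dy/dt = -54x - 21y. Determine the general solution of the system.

x(t) = C_1e^(6t) - C_2e^(-3t), y(t) = -2C_1e^(6t) + 3C_2e^(-3t)

Coefficient matrix A = [[24, 9], [-54, -21]].
Characteristic polynomial det(A - λI) = λ^2 - 3λ - 18 = 0.
Eigenvalues λ = 6, -3.
For λ=6: (A-λI) row 1 is [18, 9], so an eigenvector is (1, -2).
For λ=-3: (A-λI) row 1 is [27, 9], so an eigenvector is (-1, 3).
General solution: C_1e^(6t)(1,-2) + C_2e^(-3t)(-1,3).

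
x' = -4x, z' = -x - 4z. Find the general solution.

x(t) = -K_2e^(-4t), z(t) = K_1e^(-4t) + K_2te^(-4t) + K_2e^(-4t)

Coefficient matrix A = [[-4, 0], [-1, -4]].
Characteristic polynomial det(A - λI) = λ^2 + 8λ + 16 = 0.
Single eigenvalue λ = -4 with algebraic multiplicity 2.
Eigenvector v = (0,1); generalized eigenvector w with (A-λI)w=v is (-1,1).
General solution: e^(-4t)[K_1·v + K_2·(t·v + w)].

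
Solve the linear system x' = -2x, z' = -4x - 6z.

Coefficient matrix A = [[-2, 0], [-4, -6]].
Characteristic polynomial det(A - λI) = λ^2 + 8λ + 12 = 0.
Eigenvalues λ = -2, -6.
For λ=-2: (A-λI) row 2 is [-4, -4], so an eigenvector is (-1, 1).
For λ=-6: (A-λI) row 1 is [4, 0], so an eigenvector is (0, 1).
General solution: K_1e^(-2t)(-1,1) + K_2e^(-6t)(0,1).

x(t) = -K_1e^(-2t), z(t) = K_1e^(-2t) + K_2e^(-6t)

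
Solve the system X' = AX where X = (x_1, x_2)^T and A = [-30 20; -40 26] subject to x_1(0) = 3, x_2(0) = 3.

Coefficient matrix A = [[-30, 20], [-40, 26]].
Characteristic polynomial det(A - λI) = λ^2 + 4λ + 20 = 0.
Eigenvalues λ = -2 ± 4i (complex conjugate pair).
For λ=-2+4i: an eigenvector is (-2,-3) - i(-1,-1) = (-2 + i, -3 + i).
A real fundamental pair from Re and Im of e^((-2+4i)t)v: X_1 = e^(-2t)(cos(4t)·(-2,-3) + sin(4t)·(-1,-1)), X_2 = e^(-2t)(sin(4t)·(-2,-3) - cos(4t)·(-1,-1)).
General solution: C_1X_1 + C_2X_2.
Applying x_1(0)=3, x_2(0)=3 gives C_1=0, C_2=3.

x_1(t) = -6e^(-2t)sin(4t) + 3e^(-2t)cos(4t), x_2(t) = -9e^(-2t)sin(4t) + 3e^(-2t)cos(4t)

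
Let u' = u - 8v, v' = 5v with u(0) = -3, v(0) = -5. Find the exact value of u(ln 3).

A = [[1,-8],[0,5]]; eigenvalues λ = 5, 1.
Eigenvectors: (2,-1) for λ=5, (-1,0) for λ=1.
From the initial condition, c_1 = 5, c_2 = 13.
u(ln 3) = (5)(3^5)(2) + (13)(3^1)(-1) = 2391.

2391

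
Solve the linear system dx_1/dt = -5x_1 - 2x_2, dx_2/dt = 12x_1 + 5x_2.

Coefficient matrix A = [[-5, -2], [12, 5]].
Characteristic polynomial det(A - λI) = λ^2 - 1 = 0.
Eigenvalues λ = -1, 1.
For λ=-1: (A-λI) row 1 is [-4, -2], so an eigenvector is (-1, 2).
For λ=1: (A-λI) row 1 is [-6, -2], so an eigenvector is (1, -3).
General solution: c_1e^(-t)(-1,2) + c_2e^(t)(1,-3).

x_1(t) = -c_1e^(-t) + c_2e^(t), x_2(t) = 2c_1e^(-t) - 3c_2e^(t)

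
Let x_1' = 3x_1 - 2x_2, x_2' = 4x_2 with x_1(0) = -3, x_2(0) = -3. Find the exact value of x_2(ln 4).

-768

A = [[3,-2],[0,4]]; eigenvalues λ = 3, 4.
Eigenvectors: (-1,0) for λ=3, (2,-1) for λ=4.
From the initial condition, c_1 = 9, c_2 = 3.
x_2(ln 4) = (9)(4^3)(0) + (3)(4^4)(-1) = -768.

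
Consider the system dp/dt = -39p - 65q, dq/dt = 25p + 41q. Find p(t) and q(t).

p(t) = 2C_1e^(t)sin(5t) + 3C_1e^(t)cos(5t) + 3C_2e^(t)sin(5t) - 2C_2e^(t)cos(5t), q(t) = -C_1e^(t)sin(5t) - 2C_1e^(t)cos(5t) - 2C_2e^(t)sin(5t) + C_2e^(t)cos(5t)

Coefficient matrix A = [[-39, -65], [25, 41]].
Characteristic polynomial det(A - λI) = λ^2 - 2λ + 26 = 0.
Eigenvalues λ = 1 ± 5i (complex conjugate pair).
For λ=1+5i: an eigenvector is (3,-2) - i(2,-1) = (3 - 2i, -2 + i).
A real fundamental pair from Re and Im of e^((1+5i)t)v: X_1 = e^(t)(cos(5t)·(3,-2) + sin(5t)·(2,-1)), X_2 = e^(t)(sin(5t)·(3,-2) - cos(5t)·(2,-1)).
General solution: C_1X_1 + C_2X_2.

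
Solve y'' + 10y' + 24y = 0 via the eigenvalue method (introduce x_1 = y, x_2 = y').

Let x_1 = y, x_2 = y'. Then x_1' = x_2 and x_2' = -24x_1 - 10x_2.
A = [[0,1],[-24,-10]]; det(A-λI) = λ^2 + 10λ + 24.
Eigenvalues λ = -6, -4 with eigenvectors (1,-6), (1,-4).

y(t) = c_1e^(-6t) + c_2e^(-4t)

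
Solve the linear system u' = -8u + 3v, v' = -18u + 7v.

u(t) = -C_1e^(t) - C_2e^(-2t), v(t) = -3C_1e^(t) - 2C_2e^(-2t)

Coefficient matrix A = [[-8, 3], [-18, 7]].
Characteristic polynomial det(A - λI) = λ^2 + λ - 2 = 0.
Eigenvalues λ = 1, -2.
For λ=1: (A-λI) row 1 is [-9, 3], so an eigenvector is (-1, -3).
For λ=-2: (A-λI) row 1 is [-6, 3], so an eigenvector is (-1, -2).
General solution: C_1e^(t)(-1,-3) + C_2e^(-2t)(-1,-2).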